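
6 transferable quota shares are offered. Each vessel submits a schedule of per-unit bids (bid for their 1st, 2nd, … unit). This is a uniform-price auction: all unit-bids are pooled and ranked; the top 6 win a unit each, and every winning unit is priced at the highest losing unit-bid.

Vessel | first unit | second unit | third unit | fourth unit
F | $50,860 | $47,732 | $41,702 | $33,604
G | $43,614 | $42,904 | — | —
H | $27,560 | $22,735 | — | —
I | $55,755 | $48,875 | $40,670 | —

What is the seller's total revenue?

Total revenue: $250,212

All unit-bids, highest first — top 6: 55,755 (I-1), 50,860 (F-1), 48,875 (I-2), 47,732 (F-2), 43,614 (G-1), 42,904 (G-2)
Highest rejected unit-bid = $41,702.
Allocation: F 2, G 2, I 2. Every unit priced at $41,702.
Revenue = 6 × 41,702 = $250,212.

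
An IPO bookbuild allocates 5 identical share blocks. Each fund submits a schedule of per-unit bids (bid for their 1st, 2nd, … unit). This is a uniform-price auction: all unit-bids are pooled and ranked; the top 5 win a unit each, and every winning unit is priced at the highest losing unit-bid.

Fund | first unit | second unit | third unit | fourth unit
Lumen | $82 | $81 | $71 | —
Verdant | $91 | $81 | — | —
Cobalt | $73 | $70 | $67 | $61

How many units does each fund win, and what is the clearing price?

All unit-bids, highest first — top 5: 91 (Verdant-1), 82 (Lumen-1), 81 (Lumen-2), 81 (Verdant-2), 73 (Cobalt-1)
The (k+1)-th unit-bid is $71.
Allocation: Cobalt 1, Lumen 2, Verdant 2.

Cobalt 1, Lumen 2, Verdant 2; clearing price $71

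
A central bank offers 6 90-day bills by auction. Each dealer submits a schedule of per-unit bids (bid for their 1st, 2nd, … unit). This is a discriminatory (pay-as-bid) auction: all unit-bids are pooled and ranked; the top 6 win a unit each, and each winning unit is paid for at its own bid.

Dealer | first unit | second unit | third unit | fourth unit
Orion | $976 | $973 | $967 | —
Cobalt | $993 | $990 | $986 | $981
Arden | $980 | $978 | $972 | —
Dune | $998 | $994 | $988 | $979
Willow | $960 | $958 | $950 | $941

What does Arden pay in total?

Arden pays $0

Merging the schedules and taking the best 6: 998 (Dune-1), 994 (Dune-2), 993 (Cobalt-1), 990 (Cobalt-2), 988 (Dune-3), 986 (Cobalt-3)
Next rejected bid: $981 (not a price — pay-as-bid).
Arden wins no units.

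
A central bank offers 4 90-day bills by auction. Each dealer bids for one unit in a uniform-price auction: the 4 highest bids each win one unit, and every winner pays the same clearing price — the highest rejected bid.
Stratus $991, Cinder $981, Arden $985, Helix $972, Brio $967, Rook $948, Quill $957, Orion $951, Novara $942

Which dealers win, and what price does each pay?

Stratus, Arden, Cinder, Helix; each pays $967

Sorting: 991 (Stratus), 985 (Arden), 981 (Cinder), 972 (Helix), 967 (Brio), 957 (Quill), …
Winners (4 units): Stratus, Arden, Cinder, Helix.
Highest unsuccessful bid: $967 → clearing price.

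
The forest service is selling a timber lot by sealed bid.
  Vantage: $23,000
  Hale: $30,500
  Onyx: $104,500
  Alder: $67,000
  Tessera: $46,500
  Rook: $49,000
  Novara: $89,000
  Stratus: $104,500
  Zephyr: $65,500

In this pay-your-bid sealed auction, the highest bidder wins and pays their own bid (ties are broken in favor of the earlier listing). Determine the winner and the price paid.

Onyx pays $104,500

Sorting bids: 104,500 (Onyx) > 104,500 (Stratus) > 89,000 (Novara) > 67,000 (Alder) > 65,500 (Zephyr) > 49,000 (Rook) > …
Tie at $104,500 → Onyx wins by tie-break.
First-price: Onyx pays what they bid, $104,500.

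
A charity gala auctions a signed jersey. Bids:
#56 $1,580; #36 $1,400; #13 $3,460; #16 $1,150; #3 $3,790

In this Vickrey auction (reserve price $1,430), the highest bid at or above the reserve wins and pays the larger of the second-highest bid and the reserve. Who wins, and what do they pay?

Rule: the highest bid at or above the reserve wins and pays the larger of the second-highest bid and the reserve.
Bids in order: 3,790 (#3) > 3,460 (#13) > 1,580 (#56) > 1,400 (#36) > 1,150 (#16)
#3 has the top bid at or above the reserve ($3,790).
Second-highest bid $3,460 exceeds the reserve $1,430 → payment $3,460.

#3 pays $3,460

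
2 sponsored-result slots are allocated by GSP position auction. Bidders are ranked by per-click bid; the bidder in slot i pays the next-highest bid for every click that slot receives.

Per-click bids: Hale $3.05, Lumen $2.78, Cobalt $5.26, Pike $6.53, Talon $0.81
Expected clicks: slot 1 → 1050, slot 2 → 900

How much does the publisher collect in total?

Ranked by bid: $6.53 (Pike) > $5.26 (Cobalt) > $3.05 (Hale) > …
Slot 1: Pike pays $5.26 × 1050 = $5523.00
Slot 2: Cobalt pays $3.05 × 900 = $2745.00
Total = $8268.00

Total revenue: $8268.00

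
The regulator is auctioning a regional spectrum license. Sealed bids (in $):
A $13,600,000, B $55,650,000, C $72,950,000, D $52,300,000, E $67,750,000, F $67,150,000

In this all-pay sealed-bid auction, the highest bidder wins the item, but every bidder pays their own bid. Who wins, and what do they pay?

C pays $72,950,000

All-pay sealed-bid auction: the highest bidder wins the item, but every bidder pays their own bid.
Bids ranked: 72,950,000 (C) > 67,750,000 (E) > 67,150,000 (F) > 55,650,000 (B) > 52,300,000 (D) > 13,600,000 (A)
C wins with the top bid; all bids are sunk regardless.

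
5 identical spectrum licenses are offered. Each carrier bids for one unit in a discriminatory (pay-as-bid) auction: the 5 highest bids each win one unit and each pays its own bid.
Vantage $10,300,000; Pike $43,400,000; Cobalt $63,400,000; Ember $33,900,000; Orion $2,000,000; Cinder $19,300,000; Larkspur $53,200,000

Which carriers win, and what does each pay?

Ordering the bids: 63,400,000 (Cobalt), 53,200,000 (Larkspur), 43,400,000 (Pike), 33,900,000 (Ember), 19,300,000 (Cinder), 10,300,000 (Vantage), 2,000,000 (Orion)
Top 5: Cobalt, Larkspur, Pike, Ember, Cinder.
Each winner pays its own bid: Cobalt $63,400,000, Larkspur $53,200,000, Pike $43,400,000, Ember $33,900,000, Cinder $19,300,000.

Cobalt $63,400,000, Larkspur $53,200,000, Pike $43,400,000, Ember $33,900,000, Cinder $19,300,000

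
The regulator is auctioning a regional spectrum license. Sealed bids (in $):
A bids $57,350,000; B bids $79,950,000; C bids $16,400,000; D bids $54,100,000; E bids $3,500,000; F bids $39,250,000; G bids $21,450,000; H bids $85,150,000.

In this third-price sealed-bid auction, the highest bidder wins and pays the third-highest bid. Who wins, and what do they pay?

Bids ranked: 85,150,000 (H) > 79,950,000 (B) > 57,350,000 (A) > 54,100,000 (D) > 39,250,000 (F) > 21,450,000 (G) > …
H is highest; pays the third-highest bid, $57,350,000.

H pays $57,350,000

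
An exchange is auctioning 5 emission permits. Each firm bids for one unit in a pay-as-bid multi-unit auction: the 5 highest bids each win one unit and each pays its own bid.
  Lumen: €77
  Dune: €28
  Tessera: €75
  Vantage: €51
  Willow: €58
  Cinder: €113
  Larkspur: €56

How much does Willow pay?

Willow pays €58

Sorting: 113 (Cinder), 77 (Lumen), 75 (Tessera), 58 (Willow), 56 (Larkspur), 51 (Vantage), 28 (Dune)
The 5 highest are Cinder, Lumen, Tessera, Willow, Larkspur.
Willow wins → own bid €58.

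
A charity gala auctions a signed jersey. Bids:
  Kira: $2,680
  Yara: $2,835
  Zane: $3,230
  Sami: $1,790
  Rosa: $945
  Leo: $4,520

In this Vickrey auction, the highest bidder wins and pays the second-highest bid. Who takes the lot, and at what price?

Vickrey auction: the highest bidder wins and pays the second-highest bid.
Bids ranked: 4,520 (Leo) > 3,230 (Zane) > 2,835 (Yara) > 2,680 (Kira) > 1,790 (Sami) > 945 (Rosa)
Second-price: Leo pays Zane's bid of $3,230.

Leo pays $3,230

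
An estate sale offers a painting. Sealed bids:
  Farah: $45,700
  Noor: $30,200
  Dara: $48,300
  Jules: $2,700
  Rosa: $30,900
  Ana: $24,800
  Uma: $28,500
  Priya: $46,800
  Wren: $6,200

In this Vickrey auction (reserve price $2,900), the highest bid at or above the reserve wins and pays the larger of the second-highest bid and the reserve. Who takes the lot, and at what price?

Dara pays $46,800

Bids ranked: 48,300 (Dara) > 46,800 (Priya) > 45,700 (Farah) > 30,900 (Rosa) > 30,200 (Noor) > 28,500 (Uma) > …
Highest eligible bid: Dara at $48,300.
max(second-highest $46,800, reserve $2,900) = $46,800; the reserve does not bind.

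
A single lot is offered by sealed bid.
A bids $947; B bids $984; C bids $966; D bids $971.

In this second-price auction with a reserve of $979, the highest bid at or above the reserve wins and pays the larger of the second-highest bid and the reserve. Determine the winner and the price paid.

Sorting bids: 984 (B) > 971 (D) > 966 (C) > 947 (A)
Highest eligible bid: B at $984.
Second-highest bid $971 is below the reserve $979, so the reserve binds → payment $979.

B pays $979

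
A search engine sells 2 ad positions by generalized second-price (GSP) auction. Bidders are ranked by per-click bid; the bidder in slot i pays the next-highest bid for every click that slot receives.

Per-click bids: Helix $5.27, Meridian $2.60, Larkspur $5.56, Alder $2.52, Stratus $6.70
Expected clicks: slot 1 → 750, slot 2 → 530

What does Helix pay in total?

Helix pays $0.00

Ranked by bid: $6.70 (Stratus) > $5.56 (Larkspur) > $5.27 (Helix) > …
Helix ranks below slot 2 → no slot, pays nothing.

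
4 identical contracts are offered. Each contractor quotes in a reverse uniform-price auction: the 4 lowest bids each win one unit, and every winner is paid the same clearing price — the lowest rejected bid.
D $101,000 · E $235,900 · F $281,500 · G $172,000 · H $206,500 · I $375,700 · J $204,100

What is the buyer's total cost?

Total cost: $943,600

Sorting: 101,000 (D), 172,000 (G), 204,100 (J), 206,500 (H), 235,900 (E), 281,500 (F), …
The 4 lowest are D, G, J, H.
First losing bid is E's $235,900, which sets the uniform price.
Total cost = 4 × $235,900 = $943,600.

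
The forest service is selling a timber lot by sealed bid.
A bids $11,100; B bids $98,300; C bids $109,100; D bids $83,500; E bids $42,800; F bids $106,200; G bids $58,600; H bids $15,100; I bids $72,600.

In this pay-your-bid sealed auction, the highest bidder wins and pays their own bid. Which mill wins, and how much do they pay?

C pays $109,100

Bids in order: 109,100 (C) > 106,200 (F) > 98,300 (B) > 83,500 (D) > 72,600 (I) > 58,600 (G) > …
First-price: C pays what they bid, $109,100.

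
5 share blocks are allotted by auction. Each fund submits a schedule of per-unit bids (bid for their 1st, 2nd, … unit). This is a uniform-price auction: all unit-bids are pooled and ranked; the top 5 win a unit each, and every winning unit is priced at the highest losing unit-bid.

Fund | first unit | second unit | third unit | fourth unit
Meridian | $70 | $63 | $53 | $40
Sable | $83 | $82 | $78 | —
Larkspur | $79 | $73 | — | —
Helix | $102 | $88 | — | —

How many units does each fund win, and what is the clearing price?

Pooled unit-bids ranked (top 5): 102 (Helix-1), 88 (Helix-2), 83 (Sable-1), 82 (Sable-2), 79 (Larkspur-1)
The (k+1)-th unit-bid is $78.
Allocation: Helix 2, Larkspur 1, Sable 2.

Helix 2, Larkspur 1, Sable 2; clearing price $78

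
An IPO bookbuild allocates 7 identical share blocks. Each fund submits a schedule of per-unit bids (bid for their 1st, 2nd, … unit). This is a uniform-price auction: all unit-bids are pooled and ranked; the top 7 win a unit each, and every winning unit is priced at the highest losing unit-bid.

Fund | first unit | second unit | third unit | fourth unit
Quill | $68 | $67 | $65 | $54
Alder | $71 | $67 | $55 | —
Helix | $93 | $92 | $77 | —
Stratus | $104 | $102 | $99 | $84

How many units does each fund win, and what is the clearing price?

Helix 3, Stratus 4; clearing price $71

Merging the schedules and taking the best 7: 104 (Stratus-1), 102 (Stratus-2), 99 (Stratus-3), 93 (Helix-1), 92 (Helix-2), 84 (Stratus-4), 77 (Helix-3)
Highest rejected unit-bid = $71.
Allocation: Helix 3, Stratus 4.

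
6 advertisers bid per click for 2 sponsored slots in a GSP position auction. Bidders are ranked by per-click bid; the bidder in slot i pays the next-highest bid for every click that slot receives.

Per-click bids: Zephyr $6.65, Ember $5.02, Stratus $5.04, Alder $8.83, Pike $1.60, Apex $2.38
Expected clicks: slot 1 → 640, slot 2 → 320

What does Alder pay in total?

Alder pays $4256.00

Ranked by bid: $8.83 (Alder) > $6.65 (Zephyr) > $5.04 (Stratus) > …
Alder holds slot 1 → pays next bid $6.65 × 640 clicks = $4256.00.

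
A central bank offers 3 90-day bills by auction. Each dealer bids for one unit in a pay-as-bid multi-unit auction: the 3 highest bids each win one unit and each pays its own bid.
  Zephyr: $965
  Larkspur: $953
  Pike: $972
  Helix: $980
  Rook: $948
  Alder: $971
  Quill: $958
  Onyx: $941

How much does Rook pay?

Bids ranked high→low: 980 (Helix), 972 (Pike), 971 (Alder), 965 (Zephyr), 958 (Quill), …
The 3 highest are Helix, Pike, Alder.
Rook does not win → $0.

Rook pays $0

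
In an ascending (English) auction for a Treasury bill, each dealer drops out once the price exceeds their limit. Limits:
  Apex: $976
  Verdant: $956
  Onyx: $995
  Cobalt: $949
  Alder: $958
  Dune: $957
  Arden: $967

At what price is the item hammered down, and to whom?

Onyx wins at $976

Limits in order: 995 (Onyx) > 976 (Apex) > 967 (Arden) > 958 (Alder) > 957 (Dune) > 956 (Verdant) > …
Once the price passes $976, only Onyx is left; the hammer falls at Apex's limit of $976.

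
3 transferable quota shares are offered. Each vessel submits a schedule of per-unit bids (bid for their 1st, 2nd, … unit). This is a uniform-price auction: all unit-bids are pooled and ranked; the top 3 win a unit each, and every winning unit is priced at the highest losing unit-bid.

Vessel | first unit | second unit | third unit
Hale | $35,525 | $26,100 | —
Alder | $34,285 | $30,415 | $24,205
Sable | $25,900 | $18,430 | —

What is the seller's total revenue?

Pooled unit-bids ranked (top 3): 35,525 (Hale-1), 34,285 (Alder-1), 30,415 (Alder-2)
First bid not allocated: $26,100.
Allocation: Alder 2, Hale 1. Every unit priced at $26,100.
Revenue = 3 × 26,100 = $78,300.

Total revenue: $78,300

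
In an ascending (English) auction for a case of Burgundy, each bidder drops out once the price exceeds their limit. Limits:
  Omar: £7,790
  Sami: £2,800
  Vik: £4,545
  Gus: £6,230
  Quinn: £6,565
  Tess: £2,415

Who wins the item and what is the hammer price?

Omar wins at £6,565

Limits in order: 7,790 (Omar) > 6,565 (Quinn) > 6,230 (Gus) > 4,545 (Vik) > 2,800 (Sami) > 2,415 (Tess)
Bidding ends when Quinn exits at £6,565; Omar takes it.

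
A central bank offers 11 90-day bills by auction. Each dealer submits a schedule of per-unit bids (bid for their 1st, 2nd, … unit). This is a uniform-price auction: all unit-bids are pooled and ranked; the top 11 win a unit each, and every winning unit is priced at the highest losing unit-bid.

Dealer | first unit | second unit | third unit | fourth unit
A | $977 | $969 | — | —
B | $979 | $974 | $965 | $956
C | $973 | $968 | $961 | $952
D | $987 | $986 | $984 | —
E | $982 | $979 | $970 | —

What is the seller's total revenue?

Total revenue: $10,648

Merging the schedules and taking the best 11: 987 (D-1), 986 (D-2), 984 (D-3), 982 (E-1), 979 (B-1), 979 (E-2), 977 (A-1), 974 (B-2), 973 (C-1), 970 (E-3), 969 (A-2)
First bid not allocated: $968.
Allocation: A 2, B 2, C 1, D 3, E 3. Every unit priced at $968.
Revenue = 11 × 968 = $10,648.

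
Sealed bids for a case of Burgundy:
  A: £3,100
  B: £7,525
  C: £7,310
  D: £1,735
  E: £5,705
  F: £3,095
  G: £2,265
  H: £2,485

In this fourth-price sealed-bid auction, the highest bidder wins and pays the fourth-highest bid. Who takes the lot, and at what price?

Rule: the highest bidder wins and pays the fourth-highest bid.
Bids ranked: 7,525 (B) > 7,310 (C) > 5,705 (E) > 3,100 (A) > 3,095 (F) > 2,485 (H) > …
B wins; payment is bid #4 in the ranking = £3,100.

B pays £3,100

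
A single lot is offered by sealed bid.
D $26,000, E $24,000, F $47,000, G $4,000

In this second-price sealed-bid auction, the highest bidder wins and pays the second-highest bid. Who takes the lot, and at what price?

Second-price sealed-bid auction: the highest bidder wins and pays the second-highest bid.
Sorting bids: 47,000 (F) > 26,000 (D) > 24,000 (E) > 4,000 (G)
Second-price: F pays D's bid of $26,000.

F pays $26,000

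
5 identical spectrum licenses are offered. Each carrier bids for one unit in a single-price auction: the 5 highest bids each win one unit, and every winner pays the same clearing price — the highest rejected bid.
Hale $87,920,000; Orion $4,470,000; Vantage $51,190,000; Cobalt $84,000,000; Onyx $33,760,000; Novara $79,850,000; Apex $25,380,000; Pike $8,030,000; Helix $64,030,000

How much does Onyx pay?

Ordering the bids: 87,920,000 (Hale), 84,000,000 (Cobalt), 79,850,000 (Novara), 64,030,000 (Helix), 51,190,000 (Vantage), 33,760,000 (Onyx), 25,380,000 (Apex), …
The 5 highest are Hale, Cobalt, Novara, Helix, Vantage.
Clearing price = highest rejected bid = $33,760,000.
Onyx does not win → pays $0.

Onyx pays $0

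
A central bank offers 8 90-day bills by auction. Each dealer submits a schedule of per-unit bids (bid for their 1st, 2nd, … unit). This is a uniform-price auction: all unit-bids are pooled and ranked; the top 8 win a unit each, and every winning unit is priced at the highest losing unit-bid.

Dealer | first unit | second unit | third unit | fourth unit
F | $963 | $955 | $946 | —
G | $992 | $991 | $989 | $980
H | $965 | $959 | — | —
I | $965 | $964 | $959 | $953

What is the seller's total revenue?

Total revenue: $7,672

Pooled unit-bids ranked (top 8): 992 (G-1), 991 (G-2), 989 (G-3), 980 (G-4), 965 (H-1), 965 (I-1), 964 (I-2), 963 (F-1)
The (k+1)-th unit-bid is $959.
Allocation: F 1, G 4, H 1, I 2. Every unit priced at $959.
Revenue = 8 × 959 = $7,672.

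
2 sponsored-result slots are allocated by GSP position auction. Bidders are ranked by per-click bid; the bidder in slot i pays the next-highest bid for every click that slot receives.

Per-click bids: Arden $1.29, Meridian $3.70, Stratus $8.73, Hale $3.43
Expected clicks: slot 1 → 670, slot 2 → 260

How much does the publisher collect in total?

Total revenue: $3370.80

Per-click bids in order: $8.73 (Stratus) > $3.70 (Meridian) > $3.43 (Hale) > …
Slot 1: Stratus pays $3.70 × 670 = $2479.00
Slot 2: Meridian pays $3.43 × 260 = $891.80
Total = $3370.80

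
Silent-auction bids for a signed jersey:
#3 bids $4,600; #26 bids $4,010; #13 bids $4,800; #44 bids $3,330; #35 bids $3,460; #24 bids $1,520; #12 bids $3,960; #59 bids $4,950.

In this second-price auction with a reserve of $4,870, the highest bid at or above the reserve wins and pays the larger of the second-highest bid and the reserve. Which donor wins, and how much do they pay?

#59 pays $4,870

Rule: the highest bid at or above the reserve wins and pays the larger of the second-highest bid and the reserve.
Bids in order: 4,950 (#59) > 4,800 (#13) > 4,600 (#3) > 4,010 (#26) > 3,960 (#12) > 3,460 (#35) > …
Highest eligible bid: #59 at $4,950.
Second-highest bid $4,800 is below the reserve $4,870, so the reserve binds → payment $4,870.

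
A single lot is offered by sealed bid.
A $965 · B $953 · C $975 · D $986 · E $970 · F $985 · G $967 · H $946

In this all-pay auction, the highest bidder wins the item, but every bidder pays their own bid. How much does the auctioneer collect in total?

Total revenue: $7,747

Bids in order: 986 (D) > 985 (F) > 975 (C) > 970 (E) > 967 (G) > 965 (A) > …
Every bidder forfeits their bid regardless of winning.
Revenue = 965 + 953 + 975 + 986 + 970 + 985 + 967 + 946 = $7,747.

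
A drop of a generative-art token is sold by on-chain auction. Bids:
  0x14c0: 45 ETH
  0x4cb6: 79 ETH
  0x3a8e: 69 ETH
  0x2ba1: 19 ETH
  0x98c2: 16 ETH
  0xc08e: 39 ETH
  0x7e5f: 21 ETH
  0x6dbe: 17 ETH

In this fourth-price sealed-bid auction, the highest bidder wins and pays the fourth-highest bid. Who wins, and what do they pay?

0x4cb6 pays 39 ETH

Fourth-price sealed-bid auction: the highest bidder wins and pays the fourth-highest bid.
Bids in order: 79 (0x4cb6) > 69 (0x3a8e) > 45 (0x14c0) > 39 (0xc08e) > 21 (0x7e5f) > 19 (0x2ba1) > …
0x4cb6 is highest; pays the fourth-highest bid, 39 ETH.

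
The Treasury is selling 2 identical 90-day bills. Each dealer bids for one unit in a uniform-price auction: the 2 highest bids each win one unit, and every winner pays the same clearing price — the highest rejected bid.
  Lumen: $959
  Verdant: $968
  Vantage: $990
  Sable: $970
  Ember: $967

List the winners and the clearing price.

Ordering the bids: 990 (Vantage), 970 (Sable), 968 (Verdant), 967 (Ember), …
Top 2: Vantage, Sable.
Highest unsuccessful bid: $968 → clearing price.

Vantage, Sable; each pays $968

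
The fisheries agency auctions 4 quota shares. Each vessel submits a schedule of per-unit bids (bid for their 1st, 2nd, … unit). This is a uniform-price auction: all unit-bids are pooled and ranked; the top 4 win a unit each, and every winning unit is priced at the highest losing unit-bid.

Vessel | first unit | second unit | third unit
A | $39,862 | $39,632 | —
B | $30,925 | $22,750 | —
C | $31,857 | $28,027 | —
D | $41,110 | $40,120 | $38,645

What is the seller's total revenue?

Total revenue: $154,580

All unit-bids, highest first — top 4: 41,110 (D-1), 40,120 (D-2), 39,862 (A-1), 39,632 (A-2)
First bid not allocated: $38,645.
Allocation: A 2, D 2. Every unit priced at $38,645.
Revenue = 4 × 38,645 = $154,580.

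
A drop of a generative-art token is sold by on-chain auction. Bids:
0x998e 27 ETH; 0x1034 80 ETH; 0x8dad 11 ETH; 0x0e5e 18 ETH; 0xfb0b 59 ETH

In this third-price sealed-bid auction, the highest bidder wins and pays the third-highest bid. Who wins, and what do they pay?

Bids ranked: 80 (0x1034) > 59 (0xfb0b) > 27 (0x998e) > 18 (0x0e5e) > 11 (0x8dad)
0x1034 wins; payment is bid #3 in the ranking = 27 ETH.

0x1034 pays 27 ETH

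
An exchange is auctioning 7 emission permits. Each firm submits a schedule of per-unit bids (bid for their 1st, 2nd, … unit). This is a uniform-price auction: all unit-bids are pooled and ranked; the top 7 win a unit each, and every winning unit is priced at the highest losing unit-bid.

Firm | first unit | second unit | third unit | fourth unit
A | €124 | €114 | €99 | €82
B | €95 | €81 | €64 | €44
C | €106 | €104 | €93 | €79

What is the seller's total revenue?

Merging the schedules and taking the best 7: 124 (A-1), 114 (A-2), 106 (C-1), 104 (C-2), 99 (A-3), 95 (B-1), 93 (C-3)
Highest rejected unit-bid = €82.
Allocation: A 3, B 1, C 3. Every unit priced at €82.
Revenue = 7 × 82 = €574.

Total revenue: €574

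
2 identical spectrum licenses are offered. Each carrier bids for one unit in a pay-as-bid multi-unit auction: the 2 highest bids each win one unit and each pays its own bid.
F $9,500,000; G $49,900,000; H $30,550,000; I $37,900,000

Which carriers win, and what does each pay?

Sorting: 49,900,000 (G), 37,900,000 (I), 30,550,000 (H), 9,500,000 (F)
Top 2: G, I.
Each winner pays its own bid: G $49,900,000, I $37,900,000.

G $49,900,000, I $37,900,000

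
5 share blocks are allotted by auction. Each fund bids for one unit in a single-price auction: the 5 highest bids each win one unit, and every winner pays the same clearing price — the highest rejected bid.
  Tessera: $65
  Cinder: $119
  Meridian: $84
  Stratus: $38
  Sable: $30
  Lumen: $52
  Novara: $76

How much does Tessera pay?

Tessera pays $38

Sorting: 119 (Cinder), 84 (Meridian), 76 (Novara), 65 (Tessera), 52 (Lumen), 38 (Stratus), 30 (Sable)
Top 5: Cinder, Meridian, Novara, Tessera, Lumen.
Highest unsuccessful bid: $38 → clearing price.
Tessera wins → pays $38.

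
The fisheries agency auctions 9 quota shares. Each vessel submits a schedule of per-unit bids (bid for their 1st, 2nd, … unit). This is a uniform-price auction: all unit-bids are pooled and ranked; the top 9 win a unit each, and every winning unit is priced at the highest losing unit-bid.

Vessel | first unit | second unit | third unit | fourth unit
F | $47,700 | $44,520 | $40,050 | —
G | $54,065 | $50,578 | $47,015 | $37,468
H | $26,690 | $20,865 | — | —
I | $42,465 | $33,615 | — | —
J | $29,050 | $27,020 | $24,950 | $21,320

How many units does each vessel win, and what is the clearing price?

F 3, G 4, I 2; clearing price $29,050

All unit-bids, highest first — top 9: 54,065 (G-1), 50,578 (G-2), 47,700 (F-1), 47,015 (G-3), 44,520 (F-2), 42,465 (I-1), 40,050 (F-3), 37,468 (G-4), 33,615 (I-2)
First bid not allocated: $29,050.
Allocation: F 3, G 4, I 2.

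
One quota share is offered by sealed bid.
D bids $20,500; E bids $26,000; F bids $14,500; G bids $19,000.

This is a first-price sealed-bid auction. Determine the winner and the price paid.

Bids in order: 26,000 (E) > 20,500 (D) > 19,000 (G) > 14,500 (F)
E has the highest bid and pays exactly that: $26,000.

E pays $26,000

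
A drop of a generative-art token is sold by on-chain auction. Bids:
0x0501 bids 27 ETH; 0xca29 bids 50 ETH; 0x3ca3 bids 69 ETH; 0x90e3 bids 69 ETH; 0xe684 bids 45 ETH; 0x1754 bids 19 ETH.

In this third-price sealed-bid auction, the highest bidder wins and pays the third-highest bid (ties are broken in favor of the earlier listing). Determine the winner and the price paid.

0x3ca3 pays 50 ETH

Bids in order: 69 (0x3ca3) > 69 (0x90e3) > 50 (0xca29) > 45 (0xe684) > 27 (0x0501) > 19 (0x1754)
Tie at 69 ETH → 0x3ca3 wins by tie-break.
0x3ca3 is highest; pays the third-highest bid, 50 ETH.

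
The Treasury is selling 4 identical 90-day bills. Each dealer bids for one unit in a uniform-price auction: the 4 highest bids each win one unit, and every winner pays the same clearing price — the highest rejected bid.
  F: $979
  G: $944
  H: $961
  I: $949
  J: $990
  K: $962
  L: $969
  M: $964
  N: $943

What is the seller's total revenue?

Ordering the bids: 990 (J), 979 (F), 969 (L), 964 (M), 962 (K), 961 (H), …
Top 4: J, F, L, M.
First losing bid is K's $962, which sets the uniform price.
Total revenue = 4 × $962 = $3,848.

Total revenue: $3,848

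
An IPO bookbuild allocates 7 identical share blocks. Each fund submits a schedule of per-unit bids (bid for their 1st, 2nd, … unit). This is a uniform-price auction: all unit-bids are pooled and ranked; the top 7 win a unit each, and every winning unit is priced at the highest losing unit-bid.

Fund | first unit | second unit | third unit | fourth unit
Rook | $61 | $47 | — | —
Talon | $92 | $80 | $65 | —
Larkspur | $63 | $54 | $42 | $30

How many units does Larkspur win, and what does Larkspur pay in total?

All unit-bids, highest first — top 7: 92 (Talon-1), 80 (Talon-2), 65 (Talon-3), 63 (Larkspur-1), 61 (Rook-1), 54 (Larkspur-2), 47 (Rook-2)
The (k+1)-th unit-bid is $42.
Larkspur wins 2 unit(s) at $42 each.

Larkspur: 2 units, pays $84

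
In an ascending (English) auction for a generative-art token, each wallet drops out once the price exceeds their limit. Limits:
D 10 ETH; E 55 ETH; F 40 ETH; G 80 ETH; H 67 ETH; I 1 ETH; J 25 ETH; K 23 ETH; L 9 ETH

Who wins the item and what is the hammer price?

G wins at 67 ETH

Limits in order: 80 (G) > 67 (H) > 55 (E) > 40 (F) > 25 (J) > 23 (K) > …
Once the price passes 67 ETH, only G is left; the hammer falls at H's limit of 67 ETH.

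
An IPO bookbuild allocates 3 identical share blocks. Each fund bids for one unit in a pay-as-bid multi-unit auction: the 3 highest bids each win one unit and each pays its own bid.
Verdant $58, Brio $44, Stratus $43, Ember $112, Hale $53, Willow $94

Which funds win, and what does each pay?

Sorting: 112 (Ember), 94 (Willow), 58 (Verdant), 53 (Hale), 44 (Brio), …
The 3 highest are Ember, Willow, Verdant.
Each winner pays its own bid: Ember $112, Willow $94, Verdant $58.

Ember $112, Willow $94, Verdant $58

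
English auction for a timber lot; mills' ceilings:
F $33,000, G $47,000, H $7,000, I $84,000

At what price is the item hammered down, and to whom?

Limits ranked: 84,000 (I) > 47,000 (G) > 33,000 (F) > 7,000 (H)
Once the price passes $47,000, only I is left; the hammer falls at G's limit of $47,000.

I wins at $47,000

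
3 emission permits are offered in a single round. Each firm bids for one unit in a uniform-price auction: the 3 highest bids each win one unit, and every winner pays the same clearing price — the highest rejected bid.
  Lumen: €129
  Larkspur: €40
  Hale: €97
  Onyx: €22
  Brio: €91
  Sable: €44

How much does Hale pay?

Ordering the bids: 129 (Lumen), 97 (Hale), 91 (Brio), 44 (Sable), 40 (Larkspur), …
The 3 highest are Lumen, Hale, Brio.
First losing bid is Sable's €44, which sets the uniform price.
Hale wins → pays €44.

Hale pays €44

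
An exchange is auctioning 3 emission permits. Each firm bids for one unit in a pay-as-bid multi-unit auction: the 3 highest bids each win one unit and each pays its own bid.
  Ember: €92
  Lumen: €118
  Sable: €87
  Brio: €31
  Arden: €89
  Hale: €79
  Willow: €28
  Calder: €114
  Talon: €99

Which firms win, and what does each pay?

Ordering the bids: 118 (Lumen), 114 (Calder), 99 (Talon), 92 (Ember), 89 (Arden), …
Winners (3 units): Lumen, Calder, Talon.
Each winner pays its own bid: Lumen €118, Calder €114, Talon €99.

Lumen €118, Calder €114, Talon €99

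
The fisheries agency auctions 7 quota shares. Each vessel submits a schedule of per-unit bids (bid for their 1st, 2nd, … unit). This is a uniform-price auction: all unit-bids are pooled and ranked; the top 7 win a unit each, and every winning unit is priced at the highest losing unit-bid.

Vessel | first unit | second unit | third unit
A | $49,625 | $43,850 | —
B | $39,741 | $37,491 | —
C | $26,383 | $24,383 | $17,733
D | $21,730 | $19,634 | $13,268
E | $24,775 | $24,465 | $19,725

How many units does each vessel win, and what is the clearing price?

Pooled unit-bids ranked (top 7): 49,625 (A-1), 43,850 (A-2), 39,741 (B-1), 37,491 (B-2), 26,383 (C-1), 24,775 (E-1), 24,465 (E-2)
The (k+1)-th unit-bid is $24,383.
Allocation: A 2, B 2, C 1, E 2.

A 2, B 2, C 1, E 2; clearing price $24,383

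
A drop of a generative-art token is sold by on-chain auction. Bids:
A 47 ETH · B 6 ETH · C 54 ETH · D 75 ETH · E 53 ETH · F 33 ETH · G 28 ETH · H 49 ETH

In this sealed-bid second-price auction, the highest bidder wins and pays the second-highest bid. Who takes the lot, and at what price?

D pays 54 ETH

Sorting bids: 75 (D) > 54 (C) > 53 (E) > 49 (H) > 47 (A) > 33 (F) > …
Second-price: D pays C's bid of 54 ETH.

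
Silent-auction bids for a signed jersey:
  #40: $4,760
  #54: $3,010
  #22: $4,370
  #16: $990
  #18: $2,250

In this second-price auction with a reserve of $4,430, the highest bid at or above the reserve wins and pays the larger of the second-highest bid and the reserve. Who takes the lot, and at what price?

#40 pays $4,430

Sorting bids: 4,760 (#40) > 4,370 (#22) > 3,010 (#54) > 2,250 (#18) > 990 (#16)
#40 has the top bid at or above the reserve ($4,760).
Second-highest bid $4,370 is below the reserve $4,430, so the reserve binds → payment $4,430.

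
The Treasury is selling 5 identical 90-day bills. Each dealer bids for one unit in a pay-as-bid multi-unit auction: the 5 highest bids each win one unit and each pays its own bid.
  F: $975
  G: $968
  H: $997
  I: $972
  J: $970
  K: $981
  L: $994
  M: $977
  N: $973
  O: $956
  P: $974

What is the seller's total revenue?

Bids ranked high→low: 997 (H), 994 (L), 981 (K), 977 (M), 975 (F), 974 (P), 973 (N), …
The 5 highest are H, L, K, M, F.
Total revenue = 997 + 994 + 981 + 977 + 975 = $4,924.

Total revenue: $4,924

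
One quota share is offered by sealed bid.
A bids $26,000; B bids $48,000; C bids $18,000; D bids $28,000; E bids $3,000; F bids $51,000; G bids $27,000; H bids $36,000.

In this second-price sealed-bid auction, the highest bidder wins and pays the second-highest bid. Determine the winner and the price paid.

F pays $48,000

Bids ranked: 51,000 (F) > 48,000 (B) > 36,000 (H) > 28,000 (D) > 27,000 (G) > 26,000 (A) > …
F is highest; pays the second-highest bid, $48,000.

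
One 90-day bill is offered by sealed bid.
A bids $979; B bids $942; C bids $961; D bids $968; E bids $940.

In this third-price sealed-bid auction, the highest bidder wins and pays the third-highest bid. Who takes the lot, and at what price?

A pays $961

Bids in order: 979 (A) > 968 (D) > 961 (C) > 942 (B) > 940 (E)
A is highest; pays the third-highest bid, $961.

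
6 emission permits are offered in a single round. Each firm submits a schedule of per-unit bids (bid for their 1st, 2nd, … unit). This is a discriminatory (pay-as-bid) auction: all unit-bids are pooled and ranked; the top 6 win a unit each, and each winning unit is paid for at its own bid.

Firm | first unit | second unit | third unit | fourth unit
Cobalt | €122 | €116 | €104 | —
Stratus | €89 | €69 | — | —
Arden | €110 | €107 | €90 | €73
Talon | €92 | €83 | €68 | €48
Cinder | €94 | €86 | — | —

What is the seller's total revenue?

Pooled unit-bids ranked (top 6): 122 (Cobalt-1), 116 (Cobalt-2), 110 (Arden-1), 107 (Arden-2), 104 (Cobalt-3), 94 (Cinder-1)
Next rejected bid: €92 (not a price — pay-as-bid).
Each winning unit pays its own bid.
Revenue = 122 + 116 + 110 + 107 + 104 + 94 = €653.

Total revenue: €653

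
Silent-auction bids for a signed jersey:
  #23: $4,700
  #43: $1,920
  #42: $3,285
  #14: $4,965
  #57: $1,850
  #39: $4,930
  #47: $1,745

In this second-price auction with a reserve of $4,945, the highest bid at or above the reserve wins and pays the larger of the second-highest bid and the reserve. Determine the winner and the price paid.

Sorting bids: 4,965 (#14) > 4,930 (#39) > 4,700 (#23) > 3,285 (#42) > 1,920 (#43) > 1,850 (#57) > …
Highest eligible bid: #14 at $4,965.
max(second-highest $4,930, reserve $4,945) = $4,945.

#14 pays $4,945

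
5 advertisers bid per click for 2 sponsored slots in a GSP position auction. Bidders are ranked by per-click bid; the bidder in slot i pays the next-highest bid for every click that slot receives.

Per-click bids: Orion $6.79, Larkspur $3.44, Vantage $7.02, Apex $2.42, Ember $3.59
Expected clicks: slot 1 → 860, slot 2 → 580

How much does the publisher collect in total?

Ranked by bid: $7.02 (Vantage) > $6.79 (Orion) > $3.59 (Ember) > …
Slot 1: Vantage pays $6.79 × 860 = $5839.40
Slot 2: Orion pays $3.59 × 580 = $2082.20
Total = $7921.60

Total revenue: $7921.60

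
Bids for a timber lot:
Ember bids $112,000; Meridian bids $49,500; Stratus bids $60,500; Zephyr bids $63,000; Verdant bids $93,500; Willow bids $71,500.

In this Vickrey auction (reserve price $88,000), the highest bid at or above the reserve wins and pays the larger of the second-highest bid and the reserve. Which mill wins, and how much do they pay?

Ember pays $93,500

Bids in order: 112,000 (Ember) > 93,500 (Verdant) > 71,500 (Willow) > 63,000 (Zephyr) > 60,500 (Stratus) > 49,500 (Meridian)
Highest eligible bid: Ember at $112,000.
Second-highest bid $93,500 exceeds the reserve $88,000 → payment $93,500.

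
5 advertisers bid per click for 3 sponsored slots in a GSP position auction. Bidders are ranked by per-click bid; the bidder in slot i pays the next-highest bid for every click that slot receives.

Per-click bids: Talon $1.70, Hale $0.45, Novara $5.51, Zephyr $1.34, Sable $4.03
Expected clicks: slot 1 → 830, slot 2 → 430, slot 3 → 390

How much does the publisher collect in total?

Total revenue: $4598.50

Ranked by bid: $5.51 (Novara) > $4.03 (Sable) > $1.70 (Talon) > $1.34 (Zephyr) > …
Slot 1: Novara pays $4.03 × 830 = $3344.90
Slot 2: Sable pays $1.70 × 430 = $731.00
Slot 3: Talon pays $1.34 × 390 = $522.60
Total = $4598.50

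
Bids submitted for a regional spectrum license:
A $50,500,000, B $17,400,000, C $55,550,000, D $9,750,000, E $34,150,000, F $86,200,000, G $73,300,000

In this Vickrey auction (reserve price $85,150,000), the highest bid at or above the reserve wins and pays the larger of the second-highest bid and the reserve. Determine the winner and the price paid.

Vickrey auction (reserve price $85,150,000): the highest bid at or above the reserve wins and pays the larger of the second-highest bid and the reserve.
Bids ranked: 86,200,000 (F) > 73,300,000 (G) > 55,550,000 (C) > 50,500,000 (A) > 34,150,000 (E) > 17,400,000 (B) > …
F has the top bid at or above the reserve ($86,200,000).
max(second-highest $73,300,000, reserve $85,150,000) = $85,150,000.

F pays $85,150,000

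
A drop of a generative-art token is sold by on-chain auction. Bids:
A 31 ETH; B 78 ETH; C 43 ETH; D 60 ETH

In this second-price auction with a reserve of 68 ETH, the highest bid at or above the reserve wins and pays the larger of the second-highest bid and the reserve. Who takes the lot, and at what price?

Second-price auction with a reserve of 68 ETH: the highest bid at or above the reserve wins and pays the larger of the second-highest bid and the reserve.
Sorting bids: 78 (B) > 60 (D) > 43 (C) > 31 (A)
B has the top bid at or above the reserve (78 ETH).
max(second-highest 60 ETH, reserve 68 ETH) = 68 ETH.

B pays 68 ETH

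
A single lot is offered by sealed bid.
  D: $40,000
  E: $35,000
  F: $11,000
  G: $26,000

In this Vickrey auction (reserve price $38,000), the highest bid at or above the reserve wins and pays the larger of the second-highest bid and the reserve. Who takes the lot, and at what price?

D pays $38,000

Rule: the highest bid at or above the reserve wins and pays the larger of the second-highest bid and the reserve.
Sorting bids: 40,000 (D) > 35,000 (E) > 26,000 (G) > 11,000 (F)
Highest eligible bid: D at $40,000.
max(second-highest $35,000, reserve $38,000) = $38,000.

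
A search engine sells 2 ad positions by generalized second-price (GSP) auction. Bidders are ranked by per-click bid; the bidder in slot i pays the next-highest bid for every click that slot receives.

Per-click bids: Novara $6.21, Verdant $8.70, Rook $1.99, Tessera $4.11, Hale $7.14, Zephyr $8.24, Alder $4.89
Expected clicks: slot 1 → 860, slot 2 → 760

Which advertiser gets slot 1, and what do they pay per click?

Verdant; $8.24 per click

Ranked by bid: $8.70 (Verdant) > $8.24 (Zephyr) > $7.14 (Hale) > …
Slot 1 goes to the first-ranked bidder, Verdant, who pays the next bid down: $8.24/click.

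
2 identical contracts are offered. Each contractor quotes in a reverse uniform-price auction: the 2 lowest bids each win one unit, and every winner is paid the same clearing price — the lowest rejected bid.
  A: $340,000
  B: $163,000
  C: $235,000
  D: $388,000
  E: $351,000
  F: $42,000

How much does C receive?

Ordering the bids: 42,000 (F), 163,000 (B), 235,000 (C), 340,000 (A), …
Winners (2 units): F, B.
First losing bid is C's $235,000, which sets the uniform price.
C does not win → is paid $0.

C is paid $0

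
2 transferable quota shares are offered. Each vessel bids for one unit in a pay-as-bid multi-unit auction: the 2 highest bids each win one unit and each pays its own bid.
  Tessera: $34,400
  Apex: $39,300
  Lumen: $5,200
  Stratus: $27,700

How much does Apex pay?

Ordering the bids: 39,300 (Apex), 34,400 (Tessera), 27,700 (Stratus), 5,200 (Lumen)
Top 2: Apex, Tessera.
Apex wins → own bid $39,300.

Apex pays $39,300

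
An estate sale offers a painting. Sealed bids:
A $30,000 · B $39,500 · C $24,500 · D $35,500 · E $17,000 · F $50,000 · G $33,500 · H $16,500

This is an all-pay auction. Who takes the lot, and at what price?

Rule: the highest bidder wins the item, but every bidder pays their own bid.
Bids ranked: 50,000 (F) > 39,500 (B) > 35,500 (D) > 33,500 (G) > 30,000 (A) > 24,500 (C) > …
F is highest and takes the item; every bidder forfeits their bid.

F pays $50,000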